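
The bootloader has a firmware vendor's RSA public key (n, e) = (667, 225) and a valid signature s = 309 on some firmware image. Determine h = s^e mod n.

19

s^2 ≡ 309^2 = 95481 ≡ 100
s^4 ≡ 100^2 = 10000 ≡ 662
s^8 ≡ 662^2 = 438244 ≡ 25
s^16 ≡ 25^2 = 625
s^32 ≡ 625^2 = 390625 ≡ 430
s^64 ≡ 430^2 = 184900 ≡ 141
s^128 ≡ 141^2 = 19881 ≡ 538
225 = 128 + 64 + 32 + 1, so s^225 ≡ 538·141·430·309 ≡ 19 (mod 667)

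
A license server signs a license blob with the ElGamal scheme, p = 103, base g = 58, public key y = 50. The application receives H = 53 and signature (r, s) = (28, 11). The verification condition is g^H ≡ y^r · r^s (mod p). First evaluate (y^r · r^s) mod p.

68

50^2 = 2500 ≡ 28
50^4 ≡ 28^2 = 784 ≡ 63
50^8 ≡ 63^2 = 3969 ≡ 55
50^16 ≡ 55^2 = 3025 ≡ 38
28 = 16 + 8 + 4, so 50^28 ≡ 38·55·63 ≡ 36 (mod 103)
28^2 = 784 ≡ 63
28^4 ≡ 63^2 = 3969 ≡ 55
28^8 ≡ 55^2 = 3025 ≡ 38
11 = 8 + 2 + 1, so 28^11 ≡ 38·63·28 ≡ 82 (mod 103)
y^r · r^s ≡ 36·82 = 2952 ≡ 68 (mod 103)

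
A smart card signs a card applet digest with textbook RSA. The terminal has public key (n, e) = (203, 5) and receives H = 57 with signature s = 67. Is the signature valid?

s^2 ≡ 67^2 = 4489 ≡ 23
s^4 ≡ 23^2 = 529 ≡ 123
5 = 4 + 1, so s^5 ≡ 123·67 ≡ 121 (mod 203)
The recovered value 121 does not match the digest 57.

invalid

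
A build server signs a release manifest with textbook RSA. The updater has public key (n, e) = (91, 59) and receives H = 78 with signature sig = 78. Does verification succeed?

passes

sig^2 ≡ 78^2 = 6084 ≡ 78
sig^4 ≡ 78^2 = 6084 ≡ 78
sig^8 ≡ 78^2 = 6084 ≡ 78
sig^16 ≡ 78^2 = 6084 ≡ 78
sig^32 ≡ 78^2 = 6084 ≡ 78
59 = 32 + 16 + 8 + 2 + 1, so sig^59 ≡ 78·78·78·78·78 ≡ 78 (mod 91)
sig^59 mod 91 = 78 matches H.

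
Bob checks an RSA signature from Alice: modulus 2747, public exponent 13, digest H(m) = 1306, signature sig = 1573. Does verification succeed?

fails

sig^2 ≡ 1573^2 = 2474329 ≡ 2029
sig^4 ≡ 2029^2 = 4116841 ≡ 1835
sig^8 ≡ 1835^2 = 3367225 ≡ 2150
13 = 8 + 4 + 1, so sig^13 ≡ 2150·1835·1573 ≡ 1441 (mod 2747)
sig^13 mod 2747 = 1441, but H(m) = 1306.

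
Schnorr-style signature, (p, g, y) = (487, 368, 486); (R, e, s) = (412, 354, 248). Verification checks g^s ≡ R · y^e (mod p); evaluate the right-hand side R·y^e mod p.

486^2 = 236196 ≡ 1
486^4 ≡ 1^2 = 1
486^8 ≡ 1^2 = 1
486^16 ≡ 1^2 = 1
486^32 ≡ 1^2 = 1
486^64 ≡ 1^2 = 1
486^128 ≡ 1^2 = 1
486^256 ≡ 1^2 = 1
354 = 256 + 64 + 32 + 2, so 486^354 ≡ 1·1·1·1 ≡ 1 (mod 487)
R · y^e ≡ 412·1 = 412 ≡ 412 (mod 487)

412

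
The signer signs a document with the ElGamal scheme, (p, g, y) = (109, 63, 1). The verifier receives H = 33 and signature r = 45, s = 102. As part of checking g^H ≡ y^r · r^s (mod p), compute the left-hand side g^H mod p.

1

63^2 = 3969 ≡ 45
63^4 ≡ 45^2 = 2025 ≡ 63
63^8 ≡ 63^2 = 3969 ≡ 45
63^16 ≡ 45^2 = 2025 ≡ 63
63^32 ≡ 63^2 = 3969 ≡ 45
33 = 32 + 1, so 63^33 ≡ 45·63 ≡ 1 (mod 109)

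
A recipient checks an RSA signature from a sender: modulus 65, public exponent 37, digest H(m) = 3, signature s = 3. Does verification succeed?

passes

s^2 ≡ 3^2 = 9
s^4 ≡ 9^2 = 81 ≡ 16
s^8 ≡ 16^2 = 256 ≡ 61
s^16 ≡ 61^2 = 3721 ≡ 16
s^32 ≡ 16^2 = 256 ≡ 61
37 = 32 + 4 + 1, so s^37 ≡ 61·16·3 ≡ 3 (mod 65)
s^37 mod 65 = 3 matches H(m).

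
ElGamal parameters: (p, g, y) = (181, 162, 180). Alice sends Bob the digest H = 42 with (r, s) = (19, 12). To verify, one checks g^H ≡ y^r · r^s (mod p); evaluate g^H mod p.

162^2 = 26244 ≡ 180
162^4 ≡ 180^2 = 32400 ≡ 1
162^8 ≡ 1^2 = 1
162^16 ≡ 1^2 = 1
162^32 ≡ 1^2 = 1
42 = 32 + 8 + 2, so 162^42 ≡ 1·1·180 ≡ 180 (mod 181)

180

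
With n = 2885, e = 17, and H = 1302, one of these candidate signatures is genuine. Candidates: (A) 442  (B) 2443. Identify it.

A

Candidate A: 442^2 = 195364 ≡ 2069; 442^4 ≡ 2069^2 = 4280761 ≡ 2306; 442^8 ≡ 2306^2 = 5317636 ≡ 581; 442^16 ≡ 581^2 = 337561 ≡ 16; 17 = 16 + 1, so 442^17 ≡ 16·442 ≡ 1302 (mod 2885)
  → matches H = 1302
Candidate B: 2443^2 = 5968249 ≡ 2069; 2443^4 ≡ 2069^2 = 4280761 ≡ 2306; 2443^8 ≡ 2306^2 = 5317636 ≡ 581; 2443^16 ≡ 581^2 = 337561 ≡ 16; 17 = 16 + 1, so 2443^17 ≡ 16·2443 ≡ 1583 (mod 2885)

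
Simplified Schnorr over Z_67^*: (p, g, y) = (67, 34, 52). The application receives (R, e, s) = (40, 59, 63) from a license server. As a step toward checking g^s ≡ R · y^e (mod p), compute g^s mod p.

Squares mod 67: 34^1≡34, 34^2≡17, 34^4≡21, 34^8≡39, 34^16≡47, 34^32≡65
63 = 32 + 16 + 8 + 4 + 2 + 1, so 34^63 ≡ 65·47·39·21·17·34 ≡ 8 (mod 67)

8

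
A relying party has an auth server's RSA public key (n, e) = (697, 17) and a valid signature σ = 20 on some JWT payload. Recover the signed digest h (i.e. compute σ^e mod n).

σ^2 ≡ 20^2 = 400
σ^4 ≡ 400^2 = 160000 ≡ 387
σ^8 ≡ 387^2 = 149769 ≡ 611
σ^16 ≡ 611^2 = 373321 ≡ 426
17 = 16 + 1, so σ^17 ≡ 426·20 ≡ 156 (mod 697)

156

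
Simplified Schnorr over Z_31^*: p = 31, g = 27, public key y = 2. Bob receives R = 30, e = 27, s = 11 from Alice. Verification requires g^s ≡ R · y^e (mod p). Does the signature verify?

verifies

g^s mod p:
27^2 = 729 ≡ 16
27^4 ≡ 16^2 = 256 ≡ 8
27^8 ≡ 8^2 = 64 ≡ 2
11 = 8 + 2 + 1, so 27^11 ≡ 2·16·27 ≡ 27 (mod 31)
R · y^e mod p:
2^2 = 4
2^4 ≡ 4^2 = 16
2^8 ≡ 16^2 = 256 ≡ 8
2^16 ≡ 8^2 = 64 ≡ 2
27 = 16 + 8 + 2 + 1, so 2^27 ≡ 2·8·4·2 ≡ 4 (mod 31)
30·4 = 120 ≡ 27 (mod 31)
27 ≡ 27 (mod 31); signature holds.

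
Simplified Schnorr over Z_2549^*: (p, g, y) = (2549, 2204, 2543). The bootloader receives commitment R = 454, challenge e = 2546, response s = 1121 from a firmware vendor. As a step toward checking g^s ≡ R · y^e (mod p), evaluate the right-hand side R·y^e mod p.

2420

2543^2 = 6466849 ≡ 36
2543^4 ≡ 36^2 = 1296
2543^8 ≡ 1296^2 = 1679616 ≡ 2374
2543^16 ≡ 2374^2 = 5635876 ≡ 37
2543^32 ≡ 37^2 = 1369
2543^64 ≡ 1369^2 = 1874161 ≡ 646
2543^128 ≡ 646^2 = 417316 ≡ 1829
2543^256 ≡ 1829^2 = 3345241 ≡ 953
2543^512 ≡ 953^2 = 908209 ≡ 765
2543^1024 ≡ 765^2 = 585225 ≡ 1504
2543^2048 ≡ 1504^2 = 2262016 ≡ 1053
2546 = 2048 + 256 + 128 + 64 + 32 + 16 + 2, so 2543^2546 ≡ 1053·953·1829·646·1369·37·36 ≡ 2195 (mod 2549)
R · y^e ≡ 454·2195 = 996530 ≡ 2420 (mod 2549)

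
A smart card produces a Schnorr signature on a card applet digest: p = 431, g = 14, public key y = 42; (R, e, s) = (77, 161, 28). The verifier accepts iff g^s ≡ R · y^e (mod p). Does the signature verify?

does not verify

g^s mod p:
Squares mod 431: 14^1≡14, 14^2≡196, 14^4≡57, 14^8≡232, 14^16≡380
28 = 16 + 8 + 4, so 14^28 ≡ 380·232·57 ≡ 91 (mod 431)
R · y^e mod p:
Squares mod 431: 42^1≡42, 42^2≡40, 42^4≡307, 42^8≡291, 42^16≡205, 42^32≡218, 42^64≡114, 42^128≡66
161 = 128 + 32 + 1, so 42^161 ≡ 66·218·42 ≡ 34 (mod 431)
77·34 = 2618 ≡ 32 (mod 431)
91 ≠ 32; the check fails.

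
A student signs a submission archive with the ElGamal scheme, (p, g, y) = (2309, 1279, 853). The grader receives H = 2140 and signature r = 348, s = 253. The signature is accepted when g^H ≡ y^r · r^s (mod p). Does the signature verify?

Left side g^H mod p:
1279^2140 mod 2309 = 1224
Right side y^r · r^s mod p:
853^348 mod 2309 = 1777
348^253 mod 2309 = 2217
1777·2217 = 3939609 ≡ 455 (mod 2309)
1224 ≠ 455, so verification fails.

does not verify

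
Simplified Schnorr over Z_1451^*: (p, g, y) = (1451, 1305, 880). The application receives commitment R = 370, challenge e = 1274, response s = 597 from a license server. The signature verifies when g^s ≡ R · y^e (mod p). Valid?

yes

g^s mod p:
1305^2 = 1703025 ≡ 1002
1305^4 ≡ 1002^2 = 1004004 ≡ 1363
1305^8 ≡ 1363^2 = 1857769 ≡ 489
1305^16 ≡ 489^2 = 239121 ≡ 1157
1305^32 ≡ 1157^2 = 1338649 ≡ 827
1305^64 ≡ 827^2 = 683929 ≡ 508
1305^128 ≡ 508^2 = 258064 ≡ 1237
1305^256 ≡ 1237^2 = 1530169 ≡ 815
1305^512 ≡ 815^2 = 664225 ≡ 1118
597 = 512 + 64 + 16 + 4 + 1, so 1305^597 ≡ 1118·508·1157·1363·1305 ≡ 1173 (mod 1451)
R · y^e mod p:
880^2 = 774400 ≡ 1017
880^4 ≡ 1017^2 = 1034289 ≡ 1177
880^8 ≡ 1177^2 = 1385329 ≡ 1075
880^16 ≡ 1075^2 = 1155625 ≡ 629
880^32 ≡ 629^2 = 395641 ≡ 969
880^64 ≡ 969^2 = 938961 ≡ 164
880^128 ≡ 164^2 = 26896 ≡ 778
880^256 ≡ 778^2 = 605284 ≡ 217
880^512 ≡ 217^2 = 47089 ≡ 657
880^1024 ≡ 657^2 = 431649 ≡ 702
1274 = 1024 + 128 + 64 + 32 + 16 + 8 + 2, so 880^1274 ≡ 702·778·164·969·629·1075·1017 ≡ 462 (mod 1451)
370·462 = 170940 ≡ 1173 (mod 1451)
1173 ≡ 1173 (mod 1451); signature holds.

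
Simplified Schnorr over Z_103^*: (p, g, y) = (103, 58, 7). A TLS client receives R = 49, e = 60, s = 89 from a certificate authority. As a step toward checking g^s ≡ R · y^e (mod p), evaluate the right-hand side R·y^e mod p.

2

7^2 = 49
7^4 ≡ 49^2 = 2401 ≡ 32
7^8 ≡ 32^2 = 1024 ≡ 97
7^16 ≡ 97^2 = 9409 ≡ 36
7^32 ≡ 36^2 = 1296 ≡ 60
60 = 32 + 16 + 8 + 4, so 7^60 ≡ 60·36·97·32 ≡ 61 (mod 103)
R · y^e ≡ 49·61 = 2989 ≡ 2 (mod 103)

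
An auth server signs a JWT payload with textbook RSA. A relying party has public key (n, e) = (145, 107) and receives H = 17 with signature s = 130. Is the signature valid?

s^2 ≡ 130^2 = 16900 ≡ 80
s^4 ≡ 80^2 = 6400 ≡ 20
s^8 ≡ 20^2 = 400 ≡ 110
s^16 ≡ 110^2 = 12100 ≡ 65
s^32 ≡ 65^2 = 4225 ≡ 20
s^64 ≡ 20^2 = 400 ≡ 110
107 = 64 + 32 + 8 + 2 + 1, so s^107 ≡ 110·20·110·80·130 ≡ 55 (mod 145)
s^107 mod 145 = 55, but H = 17.

invalid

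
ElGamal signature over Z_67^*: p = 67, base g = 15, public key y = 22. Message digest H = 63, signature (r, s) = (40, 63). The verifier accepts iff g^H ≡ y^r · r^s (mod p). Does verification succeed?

Left side g^H mod p:
Squares mod 67: 15^1≡15, 15^2≡24, 15^4≡40, 15^8≡59, 15^16≡64, 15^32≡9
63 = 32 + 16 + 8 + 4 + 2 + 1, so 15^63 ≡ 9·64·59·40·24·15 ≡ 59 (mod 67)
Right side y^r · r^s mod p:
Squares mod 67: 22^1≡22, 22^2≡15, 22^4≡24, 22^8≡40, 22^16≡59, 22^32≡64
40 = 32 + 8, so 22^40 ≡ 64·40 ≡ 14 (mod 67)
Squares mod 67: 40^1≡40, 40^2≡59, 40^4≡64, 40^8≡9, 40^16≡14, 40^32≡62
63 = 32 + 16 + 8 + 4 + 2 + 1, so 40^63 ≡ 62·14·9·64·59·40 ≡ 9 (mod 67)
14·9 = 126 ≡ 59 (mod 67)
59 ≡ 59 (mod 67), so the signature is genuine.

passes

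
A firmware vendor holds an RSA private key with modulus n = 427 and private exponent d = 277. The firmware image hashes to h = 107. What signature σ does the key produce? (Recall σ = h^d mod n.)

100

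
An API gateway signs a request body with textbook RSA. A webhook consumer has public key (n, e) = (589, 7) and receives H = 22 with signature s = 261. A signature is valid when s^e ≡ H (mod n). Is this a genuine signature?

genuine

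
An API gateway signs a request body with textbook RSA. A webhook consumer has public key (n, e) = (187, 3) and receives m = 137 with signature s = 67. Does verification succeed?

fails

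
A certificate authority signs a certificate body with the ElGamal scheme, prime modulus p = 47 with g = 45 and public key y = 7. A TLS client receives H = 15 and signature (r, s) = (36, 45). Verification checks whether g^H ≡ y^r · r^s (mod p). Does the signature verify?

does not verify

Left side g^H mod p:
45^15 mod 47 = 38
Right side y^r · r^s mod p:
7^36 mod 47 = 25
36^45 mod 47 = 17
25·17 = 425 ≡ 2 (mod 47)
38 ≠ 2, so verification fails.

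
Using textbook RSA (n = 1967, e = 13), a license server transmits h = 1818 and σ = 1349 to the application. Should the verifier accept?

Squares mod 1967: σ^1≡1349, σ^2≡326, σ^4≡58, σ^8≡1397
13 = 8 + 4 + 1, so σ^13 ≡ 1397·58·1349 ≡ 1818 (mod 1967)
1818 = h, so the signature checks out.

accept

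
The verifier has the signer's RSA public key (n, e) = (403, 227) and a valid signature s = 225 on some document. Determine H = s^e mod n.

374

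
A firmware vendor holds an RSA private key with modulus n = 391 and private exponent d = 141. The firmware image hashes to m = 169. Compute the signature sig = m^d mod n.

101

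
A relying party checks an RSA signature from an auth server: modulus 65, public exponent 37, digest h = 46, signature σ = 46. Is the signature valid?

valid

σ^2 ≡ 46^2 = 2116 ≡ 36
σ^4 ≡ 36^2 = 1296 ≡ 61
σ^8 ≡ 61^2 = 3721 ≡ 16
σ^16 ≡ 16^2 = 256 ≡ 61
σ^32 ≡ 61^2 = 3721 ≡ 16
37 = 32 + 4 + 1, so σ^37 ≡ 16·61·46 ≡ 46 (mod 65)
σ^37 mod 65 = 46 matches h.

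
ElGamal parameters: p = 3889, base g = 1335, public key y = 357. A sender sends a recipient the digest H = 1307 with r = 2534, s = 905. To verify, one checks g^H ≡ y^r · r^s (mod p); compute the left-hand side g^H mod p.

1335^1307 mod 3889 = 3109

3109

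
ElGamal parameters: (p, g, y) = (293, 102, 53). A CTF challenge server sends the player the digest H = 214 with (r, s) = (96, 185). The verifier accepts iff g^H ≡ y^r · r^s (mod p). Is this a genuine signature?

forged

Left side g^H mod p:
102^2 = 10404 ≡ 149
102^4 ≡ 149^2 = 22201 ≡ 226
102^8 ≡ 226^2 = 51076 ≡ 94
102^16 ≡ 94^2 = 8836 ≡ 46
102^32 ≡ 46^2 = 2116 ≡ 65
102^64 ≡ 65^2 = 4225 ≡ 123
102^128 ≡ 123^2 = 15129 ≡ 186
214 = 128 + 64 + 16 + 4 + 2, so 102^214 ≡ 186·123·46·226·149 ≡ 256 (mod 293)
Right side y^r · r^s mod p:
53^2 = 2809 ≡ 172
53^4 ≡ 172^2 = 29584 ≡ 284
53^8 ≡ 284^2 = 80656 ≡ 81
53^16 ≡ 81^2 = 6561 ≡ 115
53^32 ≡ 115^2 = 13225 ≡ 40
53^64 ≡ 40^2 = 1600 ≡ 135
96 = 64 + 32, so 53^96 ≡ 135·40 ≡ 126 (mod 293)
96^2 = 9216 ≡ 133
96^4 ≡ 133^2 = 17689 ≡ 109
96^8 ≡ 109^2 = 11881 ≡ 161
96^16 ≡ 161^2 = 25921 ≡ 137
96^32 ≡ 137^2 = 18769 ≡ 17
96^64 ≡ 17^2 = 289
96^128 ≡ 289^2 = 83521 ≡ 16
185 = 128 + 32 + 16 + 8 + 1, so 96^185 ≡ 16·17·137·161·96 ≡ 233 (mod 293)
126·233 = 29358 ≡ 58 (mod 293)
256 ≠ 58, so verification fails.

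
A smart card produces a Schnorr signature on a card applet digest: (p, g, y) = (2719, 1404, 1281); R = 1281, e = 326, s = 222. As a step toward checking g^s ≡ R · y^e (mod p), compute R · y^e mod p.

1265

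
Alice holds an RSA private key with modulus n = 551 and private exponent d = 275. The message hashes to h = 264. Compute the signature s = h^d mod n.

443

h^2 ≡ 264^2 = 69696 ≡ 270
h^4 ≡ 270^2 = 72900 ≡ 168
h^8 ≡ 168^2 = 28224 ≡ 123
h^16 ≡ 123^2 = 15129 ≡ 252
h^32 ≡ 252^2 = 63504 ≡ 139
h^64 ≡ 139^2 = 19321 ≡ 36
h^128 ≡ 36^2 = 1296 ≡ 194
h^256 ≡ 194^2 = 37636 ≡ 168
275 = 256 + 16 + 2 + 1, so h^275 ≡ 168·252·270·264 ≡ 443 (mod 551)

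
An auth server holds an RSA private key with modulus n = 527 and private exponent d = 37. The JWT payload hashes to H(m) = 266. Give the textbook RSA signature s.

(H(m))^37 mod 527 = 350

350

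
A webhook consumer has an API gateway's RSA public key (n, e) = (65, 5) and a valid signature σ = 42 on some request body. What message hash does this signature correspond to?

σ^2 ≡ 42^2 = 1764 ≡ 9
σ^4 ≡ 9^2 = 81 ≡ 16
5 = 4 + 1, so σ^5 ≡ 16·42 ≡ 22 (mod 65)

22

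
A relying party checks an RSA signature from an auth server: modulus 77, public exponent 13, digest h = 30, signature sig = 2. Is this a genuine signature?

Squares mod 77: sig^1≡2, sig^2≡4, sig^4≡16, sig^8≡25
13 = 8 + 4 + 1, so sig^13 ≡ 25·16·2 ≡ 30 (mod 77)
Since 30 equals the digest 30, verification succeeds.

genuine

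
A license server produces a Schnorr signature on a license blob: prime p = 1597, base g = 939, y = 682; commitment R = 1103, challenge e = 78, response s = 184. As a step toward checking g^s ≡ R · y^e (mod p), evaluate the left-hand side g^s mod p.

939^2 = 881721 ≡ 177
939^4 ≡ 177^2 = 31329 ≡ 986
939^8 ≡ 986^2 = 972196 ≡ 1220
939^16 ≡ 1220^2 = 1488400 ≡ 1593
939^32 ≡ 1593^2 = 2537649 ≡ 16
939^64 ≡ 16^2 = 256
939^128 ≡ 256^2 = 65536 ≡ 59
184 = 128 + 32 + 16 + 8, so 939^184 ≡ 59·16·1593·1220 ≡ 625 (mod 1597)

625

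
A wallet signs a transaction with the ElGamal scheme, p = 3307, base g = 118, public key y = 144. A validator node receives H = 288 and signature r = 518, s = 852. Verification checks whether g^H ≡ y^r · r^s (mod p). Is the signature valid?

valid

Left side g^H mod p:
118^288 mod 3307 = 2760
Right side y^r · r^s mod p:
144^518 mod 3307 = 3077
518^852 mod 3307 = 3295
3077·3295 = 10138715 ≡ 2760 (mod 3307)
2760 ≡ 2760 (mod 3307), so the signature is genuine.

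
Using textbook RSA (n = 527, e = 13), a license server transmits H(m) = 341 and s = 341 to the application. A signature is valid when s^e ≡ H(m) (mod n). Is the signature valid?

s^2 ≡ 341^2 = 116281 ≡ 341
s^4 ≡ 341^2 = 116281 ≡ 341
s^8 ≡ 341^2 = 116281 ≡ 341
13 = 8 + 4 + 1, so s^13 ≡ 341·341·341 ≡ 341 (mod 527)
Since 341 equals the digest 341, verification succeeds.

valid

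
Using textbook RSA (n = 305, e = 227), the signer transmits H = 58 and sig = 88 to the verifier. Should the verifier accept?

reject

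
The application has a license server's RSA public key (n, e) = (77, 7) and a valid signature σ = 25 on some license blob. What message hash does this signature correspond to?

σ^2 ≡ 25^2 = 625 ≡ 9
σ^4 ≡ 9^2 = 81 ≡ 4
7 = 4 + 2 + 1, so σ^7 ≡ 4·9·25 ≡ 53 (mod 77)

53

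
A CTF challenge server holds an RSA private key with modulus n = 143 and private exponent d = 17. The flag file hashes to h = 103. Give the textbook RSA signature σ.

38

Squares mod 143: h^1≡103, h^2≡27, h^4≡14, h^8≡53, h^16≡92
17 = 16 + 1, so h^17 ≡ 92·103 ≡ 38 (mod 143)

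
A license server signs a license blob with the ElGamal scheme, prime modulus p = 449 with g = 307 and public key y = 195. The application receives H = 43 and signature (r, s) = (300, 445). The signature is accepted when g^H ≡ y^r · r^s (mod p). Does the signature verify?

verifies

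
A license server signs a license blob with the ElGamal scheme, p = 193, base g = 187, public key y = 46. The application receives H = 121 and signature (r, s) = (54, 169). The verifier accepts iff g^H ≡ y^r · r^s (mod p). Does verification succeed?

passes

Left side g^H mod p:
Squares mod 193: 187^1≡187, 187^2≡36, 187^4≡138, 187^8≡130, 187^16≡109, 187^32≡108, 187^64≡84
121 = 64 + 32 + 16 + 8 + 1, so 187^121 ≡ 84·108·109·130·187 ≡ 93 (mod 193)
Right side y^r · r^s mod p:
Squares mod 193: 46^1≡46, 46^2≡186, 46^4≡49, 46^8≡85, 46^16≡84, 46^32≡108
54 = 32 + 16 + 4 + 2, so 46^54 ≡ 108·84·49·186 ≡ 43 (mod 193)
Squares mod 193: 54^1≡54, 54^2≡21, 54^4≡55, 54^8≡130, 54^16≡109, 54^32≡108, 54^64≡84, 54^128≡108
169 = 128 + 32 + 8 + 1, so 54^169 ≡ 108·108·130·54 ≡ 65 (mod 193)
43·65 = 2795 ≡ 93 (mod 193)
93 ≡ 93 (mod 193), so the signature is genuine.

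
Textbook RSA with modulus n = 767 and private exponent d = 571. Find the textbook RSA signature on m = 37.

m^2 ≡ 37^2 = 1369 ≡ 602
m^4 ≡ 602^2 = 362404 ≡ 380
m^8 ≡ 380^2 = 144400 ≡ 204
m^16 ≡ 204^2 = 41616 ≡ 198
m^32 ≡ 198^2 = 39204 ≡ 87
m^64 ≡ 87^2 = 7569 ≡ 666
m^128 ≡ 666^2 = 443556 ≡ 230
m^256 ≡ 230^2 = 52900 ≡ 744
m^512 ≡ 744^2 = 553536 ≡ 529
571 = 512 + 32 + 16 + 8 + 2 + 1, so m^571 ≡ 529·87·198·204·602·37 ≡ 457 (mod 767)

457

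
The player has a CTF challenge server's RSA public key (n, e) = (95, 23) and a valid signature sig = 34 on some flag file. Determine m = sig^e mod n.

59

Squares mod 95: sig^1≡34, sig^2≡16, sig^4≡66, sig^8≡81, sig^16≡6
23 = 16 + 4 + 2 + 1, so sig^23 ≡ 6·66·16·34 ≡ 59 (mod 95)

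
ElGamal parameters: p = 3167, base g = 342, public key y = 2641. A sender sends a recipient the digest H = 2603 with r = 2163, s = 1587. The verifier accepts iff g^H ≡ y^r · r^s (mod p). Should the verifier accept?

reject

Left side g^H mod p:
342^2 = 116964 ≡ 2952
342^4 ≡ 2952^2 = 8714304 ≡ 1887
342^8 ≡ 1887^2 = 3560769 ≡ 1061
342^16 ≡ 1061^2 = 1125721 ≡ 1436
342^32 ≡ 1436^2 = 2062096 ≡ 379
342^64 ≡ 379^2 = 143641 ≡ 1126
342^128 ≡ 1126^2 = 1267876 ≡ 1076
342^256 ≡ 1076^2 = 1157776 ≡ 1821
342^512 ≡ 1821^2 = 3316041 ≡ 192
342^1024 ≡ 192^2 = 36864 ≡ 2027
342^2048 ≡ 2027^2 = 4108729 ≡ 1130
2603 = 2048 + 512 + 32 + 8 + 2 + 1, so 342^2603 ≡ 1130·192·379·1061·2952·342 ≡ 1238 (mod 3167)
Right side y^r · r^s mod p:
2641^2 = 6974881 ≡ 1147
2641^4 ≡ 1147^2 = 1315609 ≡ 1304
2641^8 ≡ 1304^2 = 1700416 ≡ 2904
2641^16 ≡ 2904^2 = 8433216 ≡ 2662
2641^32 ≡ 2662^2 = 7086244 ≡ 1665
2641^64 ≡ 1665^2 = 2772225 ≡ 1100
2641^128 ≡ 1100^2 = 1210000 ≡ 206
2641^256 ≡ 206^2 = 42436 ≡ 1265
2641^512 ≡ 1265^2 = 1600225 ≡ 890
2641^1024 ≡ 890^2 = 792100 ≡ 350
2641^2048 ≡ 350^2 = 122500 ≡ 2154
2163 = 2048 + 64 + 32 + 16 + 2 + 1, so 2641^2163 ≡ 2154·1100·1665·2662·1147·2641 ≡ 1467 (mod 3167)
2163^2 = 4678569 ≡ 910
2163^4 ≡ 910^2 = 828100 ≡ 1513
2163^8 ≡ 1513^2 = 2289169 ≡ 2595
2163^16 ≡ 2595^2 = 6734025 ≡ 983
2163^32 ≡ 983^2 = 966289 ≡ 354
2163^64 ≡ 354^2 = 125316 ≡ 1803
2163^128 ≡ 1803^2 = 3250809 ≡ 1467
2163^256 ≡ 1467^2 = 2152089 ≡ 1696
2163^512 ≡ 1696^2 = 2876416 ≡ 780
2163^1024 ≡ 780^2 = 608400 ≡ 336
1587 = 1024 + 512 + 32 + 16 + 2 + 1, so 2163^1587 ≡ 336·780·354·983·910·2163 ≡ 1513 (mod 3167)
1467·1513 = 2219571 ≡ 2671 (mod 3167)
1238 ≠ 2671, so verification fails.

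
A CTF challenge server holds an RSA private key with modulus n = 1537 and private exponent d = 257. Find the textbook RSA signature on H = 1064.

H^2 ≡ 1064^2 = 1132096 ≡ 864
H^4 ≡ 864^2 = 746496 ≡ 1051
H^8 ≡ 1051^2 = 1104601 ≡ 1035
H^16 ≡ 1035^2 = 1071225 ≡ 1473
H^32 ≡ 1473^2 = 2169729 ≡ 1022
H^64 ≡ 1022^2 = 1044484 ≡ 861
H^128 ≡ 861^2 = 741321 ≡ 487
H^256 ≡ 487^2 = 237169 ≡ 471
257 = 256 + 1, so H^257 ≡ 471·1064 ≡ 82 (mod 1537)

82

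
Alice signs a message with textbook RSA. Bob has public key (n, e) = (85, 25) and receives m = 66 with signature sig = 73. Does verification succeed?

Squares mod 85: sig^1≡73, sig^2≡59, sig^4≡81, sig^8≡16, sig^16≡1
25 = 16 + 8 + 1, so sig^25 ≡ 1·16·73 ≡ 63 (mod 85)
The recovered value 63 does not match the digest 66.

fails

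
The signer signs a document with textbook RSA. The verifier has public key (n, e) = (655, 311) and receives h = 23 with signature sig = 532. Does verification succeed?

passes

sig^311 mod 655 = 23
Since 23 equals the digest 23, verification succeeds.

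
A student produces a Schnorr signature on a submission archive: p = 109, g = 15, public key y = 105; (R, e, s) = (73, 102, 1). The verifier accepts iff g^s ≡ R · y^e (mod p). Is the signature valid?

valid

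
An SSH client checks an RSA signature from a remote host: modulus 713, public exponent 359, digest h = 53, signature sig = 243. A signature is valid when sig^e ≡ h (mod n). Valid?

sig^2 ≡ 243^2 = 59049 ≡ 583
sig^4 ≡ 583^2 = 339889 ≡ 501
sig^8 ≡ 501^2 = 251001 ≡ 25
sig^16 ≡ 25^2 = 625
sig^32 ≡ 625^2 = 390625 ≡ 614
sig^64 ≡ 614^2 = 376996 ≡ 532
sig^128 ≡ 532^2 = 283024 ≡ 676
sig^256 ≡ 676^2 = 456976 ≡ 656
359 = 256 + 64 + 32 + 4 + 2 + 1, so sig^359 ≡ 656·532·614·501·583·243 ≡ 285 (mod 713)
sig^359 mod 713 = 285, but h = 53.

no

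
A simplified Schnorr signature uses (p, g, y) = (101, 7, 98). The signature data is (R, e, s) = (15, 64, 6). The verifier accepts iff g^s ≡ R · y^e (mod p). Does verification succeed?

g^s mod p:
7^2 = 49
7^4 ≡ 49^2 = 2401 ≡ 78
6 = 4 + 2, so 7^6 ≡ 78·49 ≡ 85 (mod 101)
R · y^e mod p:
98^2 = 9604 ≡ 9
98^4 ≡ 9^2 = 81
98^8 ≡ 81^2 = 6561 ≡ 97
98^16 ≡ 97^2 = 9409 ≡ 16
98^32 ≡ 16^2 = 256 ≡ 54
98^64 ≡ 54^2 = 2916 ≡ 88
15·88 = 1320 ≡ 7 (mod 101)
85 ≠ 7; the check fails.

fails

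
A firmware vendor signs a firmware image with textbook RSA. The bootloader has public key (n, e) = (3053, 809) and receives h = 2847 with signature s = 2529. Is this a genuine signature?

Squares mod 3053: s^1≡2529, s^2≡2859, s^4≡1000, s^8≡1669, s^16≡1225, s^32≡1602, s^64≡1884, s^128≡1870, s^256≡1215, s^512≡1626
809 = 512 + 256 + 32 + 8 + 1, so s^809 ≡ 1626·1215·1602·1669·2529 ≡ 2763 (mod 3053)
2763 ≠ 2847, so verification fails.

forged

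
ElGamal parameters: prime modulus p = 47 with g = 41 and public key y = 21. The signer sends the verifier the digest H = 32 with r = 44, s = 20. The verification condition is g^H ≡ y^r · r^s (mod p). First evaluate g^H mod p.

3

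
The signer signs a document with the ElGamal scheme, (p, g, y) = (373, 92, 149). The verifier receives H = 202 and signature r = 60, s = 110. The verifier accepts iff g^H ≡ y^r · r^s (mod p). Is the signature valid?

valid

Left side g^H mod p:
Squares mod 373: 92^1≡92, 92^2≡258, 92^4≡170, 92^8≡179, 92^16≡336, 92^32≡250, 92^64≡209, 92^128≡40
202 = 128 + 64 + 8 + 2, so 92^202 ≡ 40·209·179·258 ≡ 37 (mod 373)
Right side y^r · r^s mod p:
Squares mod 373: 149^1≡149, 149^2≡194, 149^4≡336, 149^8≡250, 149^16≡209, 149^32≡40
60 = 32 + 16 + 8 + 4, so 149^60 ≡ 40·209·250·336 ≡ 360 (mod 373)
Squares mod 373: 60^1≡60, 60^2≡243, 60^4≡115, 60^8≡170, 60^16≡179, 60^32≡336, 60^64≡250
110 = 64 + 32 + 8 + 4 + 2, so 60^110 ≡ 250·336·170·115·243 ≡ 198 (mod 373)
360·198 = 71280 ≡ 37 (mod 373)
37 ≡ 37 (mod 373), so the signature is genuine.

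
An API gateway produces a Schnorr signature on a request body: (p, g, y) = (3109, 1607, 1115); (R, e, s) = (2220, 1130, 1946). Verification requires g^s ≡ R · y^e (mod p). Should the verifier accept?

accept

g^s mod p:
1607^2 = 2582449 ≡ 1979
1607^4 ≡ 1979^2 = 3916441 ≡ 2210
1607^8 ≡ 2210^2 = 4884100 ≡ 2970
1607^16 ≡ 2970^2 = 8820900 ≡ 667
1607^32 ≡ 667^2 = 444889 ≡ 302
1607^64 ≡ 302^2 = 91204 ≡ 1043
1607^128 ≡ 1043^2 = 1087849 ≡ 2808
1607^256 ≡ 2808^2 = 7884864 ≡ 440
1607^512 ≡ 440^2 = 193600 ≡ 842
1607^1024 ≡ 842^2 = 708964 ≡ 112
1946 = 1024 + 512 + 256 + 128 + 16 + 8 + 2, so 1607^1946 ≡ 112·842·440·2808·667·2970·1979 ≡ 2338 (mod 3109)
R · y^e mod p:
1115^2 = 1243225 ≡ 2734
1115^4 ≡ 2734^2 = 7474756 ≡ 720
1115^8 ≡ 720^2 = 518400 ≡ 2306
1115^16 ≡ 2306^2 = 5317636 ≡ 1246
1115^32 ≡ 1246^2 = 1552516 ≡ 1125
1115^64 ≡ 1125^2 = 1265625 ≡ 262
1115^128 ≡ 262^2 = 68644 ≡ 246
1115^256 ≡ 246^2 = 60516 ≡ 1445
1115^512 ≡ 1445^2 = 2088025 ≡ 1886
1115^1024 ≡ 1886^2 = 3556996 ≡ 300
1130 = 1024 + 64 + 32 + 8 + 2, so 1115^1130 ≡ 300·262·1125·2306·2734 ≡ 2323 (mod 3109)
2220·2323 = 5157060 ≡ 2338 (mod 3109)
2338 ≡ 2338 (mod 3109); signature holds.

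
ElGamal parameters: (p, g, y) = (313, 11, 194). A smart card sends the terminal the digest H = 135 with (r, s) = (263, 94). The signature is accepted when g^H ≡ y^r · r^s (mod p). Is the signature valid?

Left side g^H mod p:
11^135 mod 313 = 286
Right side y^r · r^s mod p:
194^263 mod 313 = 176
263^94 mod 313 = 119
176·119 = 20944 ≡ 286 (mod 313)
286 ≡ 286 (mod 313), so the signature is genuine.

valid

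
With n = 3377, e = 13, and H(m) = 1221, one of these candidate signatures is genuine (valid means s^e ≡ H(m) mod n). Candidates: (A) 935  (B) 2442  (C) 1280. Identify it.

A

Candidate A: 935^13 mod 3377 = 1221
  → matches H(m) = 1221
Candidate B: 2442^13 mod 3377 = 2156
Candidate C: 1280^13 mod 3377 = 218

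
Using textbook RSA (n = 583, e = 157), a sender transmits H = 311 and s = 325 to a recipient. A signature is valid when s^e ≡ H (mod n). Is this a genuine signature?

forged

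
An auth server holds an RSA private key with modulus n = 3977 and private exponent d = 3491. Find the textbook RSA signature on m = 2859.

Squares mod 3977: m^1≡2859, m^2≡1146, m^4≡906, m^8≡1574, m^16≡3782, m^32≡2232, m^64≡2620, m^128≡98, m^256≡1650, m^512≡2232, m^1024≡2620, m^2048≡98
3491 = 2048 + 1024 + 256 + 128 + 32 + 2 + 1, so m^3491 ≡ 98·2620·1650·98·2232·1146·2859 ≡ 1500 (mod 3977)

1500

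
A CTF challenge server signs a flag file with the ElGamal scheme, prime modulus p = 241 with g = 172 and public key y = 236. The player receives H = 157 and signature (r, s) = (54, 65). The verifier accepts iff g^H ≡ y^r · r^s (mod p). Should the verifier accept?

Left side g^H mod p:
172^157 mod 241 = 157
Right side y^r · r^s mod p:
236^54 mod 241 = 235
54^65 mod 241 = 15
235·15 = 3525 ≡ 151 (mod 241)
157 ≠ 151, so verification fails.

reject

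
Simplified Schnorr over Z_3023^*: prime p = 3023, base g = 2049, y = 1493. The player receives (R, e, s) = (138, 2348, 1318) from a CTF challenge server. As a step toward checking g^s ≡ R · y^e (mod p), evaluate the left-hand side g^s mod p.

2186

2049^1318 mod 3023 = 2186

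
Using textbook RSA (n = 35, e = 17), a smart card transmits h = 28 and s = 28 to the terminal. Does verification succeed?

Squares mod 35: s^1≡28, s^2≡14, s^4≡21, s^8≡21, s^16≡21
17 = 16 + 1, so s^17 ≡ 21·28 ≡ 28 (mod 35)
s^17 mod 35 = 28 matches h.

passes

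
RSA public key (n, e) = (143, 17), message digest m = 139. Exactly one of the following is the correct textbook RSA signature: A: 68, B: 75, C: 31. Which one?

A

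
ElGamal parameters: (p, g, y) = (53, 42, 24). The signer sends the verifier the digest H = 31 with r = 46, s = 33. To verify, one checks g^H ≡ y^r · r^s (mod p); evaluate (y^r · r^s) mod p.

24^46 mod 53 = 36
46^33 mod 53 = 24
y^r · r^s ≡ 36·24 = 864 ≡ 16 (mod 53)

16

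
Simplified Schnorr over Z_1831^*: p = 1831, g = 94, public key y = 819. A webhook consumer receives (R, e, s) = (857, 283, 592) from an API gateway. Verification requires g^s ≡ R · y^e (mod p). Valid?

g^s mod p:
Squares mod 1831: 94^1≡94, 94^2≡1512, 94^4≡1056, 94^8≡57, 94^16≡1418, 94^32≡286, 94^64≡1232, 94^128≡1756, 94^256≡132, 94^512≡945
592 = 512 + 64 + 16, so 94^592 ≡ 945·1232·1418 ≡ 466 (mod 1831)
R · y^e mod p:
Squares mod 1831: 819^1≡819, 819^2≡615, 819^4≡1039, 819^8≡1062, 819^16≡1779, 819^32≡873, 819^64≡433, 819^128≡727, 819^256≡1201
283 = 256 + 16 + 8 + 2 + 1, so 819^283 ≡ 1201·1779·1062·615·819 ≡ 465 (mod 1831)
857·465 = 398505 ≡ 1178 (mod 1831)
466 ≠ 1178; the check fails.

no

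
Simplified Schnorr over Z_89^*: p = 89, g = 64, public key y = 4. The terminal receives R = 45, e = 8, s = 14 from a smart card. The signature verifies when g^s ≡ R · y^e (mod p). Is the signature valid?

invalid

g^s mod p:
64^2 = 4096 ≡ 2
64^4 ≡ 2^2 = 4
64^8 ≡ 4^2 = 16
14 = 8 + 4 + 2, so 64^14 ≡ 16·4·2 ≡ 39 (mod 89)
R · y^e mod p:
4^2 = 16
4^4 ≡ 16^2 = 256 ≡ 78
4^8 ≡ 78^2 = 6084 ≡ 32
45·32 = 1440 ≡ 16 (mod 89)
39 ≠ 16; the check fails.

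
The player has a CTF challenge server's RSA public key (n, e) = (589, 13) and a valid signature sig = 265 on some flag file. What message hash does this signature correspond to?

sig^2 ≡ 265^2 = 70225 ≡ 134
sig^4 ≡ 134^2 = 17956 ≡ 286
sig^8 ≡ 286^2 = 81796 ≡ 514
13 = 8 + 4 + 1, so sig^13 ≡ 514·286·265 ≡ 189 (mod 589)

189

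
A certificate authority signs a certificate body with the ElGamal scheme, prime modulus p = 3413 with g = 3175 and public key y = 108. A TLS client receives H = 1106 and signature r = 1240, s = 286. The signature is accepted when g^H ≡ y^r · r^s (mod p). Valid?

yes

Left side g^H mod p:
3175^1106 mod 3413 = 626
Right side y^r · r^s mod p:
108^1240 mod 3413 = 3032
1240^286 mod 3413 = 1781
3032·1781 = 5399992 ≡ 626 (mod 3413)
626 ≡ 626 (mod 3413), so the signature is genuine.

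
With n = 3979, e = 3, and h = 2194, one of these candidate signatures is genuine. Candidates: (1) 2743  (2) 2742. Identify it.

Candidate 1: 2743^2 = 7524049 ≡ 3739; 3 = 2 + 1, so 2743^3 ≡ 3739·2743 ≡ 2194 (mod 3979)
  → matches h = 2194
Candidate 2: 2742^2 = 7518564 ≡ 2233; 3 = 2 + 1, so 2742^3 ≡ 2233·2742 ≡ 3184 (mod 3979)

1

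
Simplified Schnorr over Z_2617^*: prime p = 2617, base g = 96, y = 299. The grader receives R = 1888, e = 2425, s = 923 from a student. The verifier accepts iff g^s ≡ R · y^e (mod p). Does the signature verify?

does not verify

g^s mod p:
Squares mod 2617: 96^1≡96, 96^2≡1365, 96^4≡2538, 96^8≡1007, 96^16≡1270, 96^32≡828, 96^64≡2547, 96^128≡2283, 96^256≡1642, 96^512≡654
923 = 512 + 256 + 128 + 16 + 8 + 2 + 1, so 96^923 ≡ 654·1642·2283·1270·1007·1365·96 ≡ 232 (mod 2617)
R · y^e mod p:
Squares mod 2617: 299^1≡299, 299^2≡423, 299^4≡973, 299^8≡1992, 299^16≡692, 299^32≡2570, 299^64≡2209, 299^128≡1593, 299^256≡1776, 299^512≡691, 299^1024≡1187, 299^2048≡1023
2425 = 2048 + 256 + 64 + 32 + 16 + 8 + 1, so 299^2425 ≡ 1023·1776·2209·2570·692·1992·299 ≡ 1452 (mod 2617)
1888·1452 = 2741376 ≡ 1377 (mod 2617)
232 ≠ 1377; the check fails.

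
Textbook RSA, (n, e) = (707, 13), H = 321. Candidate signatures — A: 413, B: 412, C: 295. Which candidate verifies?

B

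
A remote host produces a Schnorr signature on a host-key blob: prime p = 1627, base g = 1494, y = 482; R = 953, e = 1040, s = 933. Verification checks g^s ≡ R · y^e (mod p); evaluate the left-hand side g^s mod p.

185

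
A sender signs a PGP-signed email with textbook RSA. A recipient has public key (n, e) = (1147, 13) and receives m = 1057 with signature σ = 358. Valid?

σ^2 ≡ 358^2 = 128164 ≡ 847
σ^4 ≡ 847^2 = 717409 ≡ 534
σ^8 ≡ 534^2 = 285156 ≡ 700
13 = 8 + 4 + 1, so σ^13 ≡ 700·534·358 ≡ 1057 (mod 1147)
1057 = m, so the signature checks out.

yes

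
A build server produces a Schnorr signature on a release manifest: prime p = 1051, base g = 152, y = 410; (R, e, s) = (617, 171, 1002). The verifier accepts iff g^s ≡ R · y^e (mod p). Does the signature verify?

verifies

g^s mod p:
152^2 = 23104 ≡ 1033
152^4 ≡ 1033^2 = 1067089 ≡ 324
152^8 ≡ 324^2 = 104976 ≡ 927
152^16 ≡ 927^2 = 859329 ≡ 662
152^32 ≡ 662^2 = 438244 ≡ 1028
152^64 ≡ 1028^2 = 1056784 ≡ 529
152^128 ≡ 529^2 = 279841 ≡ 275
152^256 ≡ 275^2 = 75625 ≡ 1004
152^512 ≡ 1004^2 = 1008016 ≡ 107
1002 = 512 + 256 + 128 + 64 + 32 + 8 + 2, so 152^1002 ≡ 107·1004·275·529·1028·927·1033 ≡ 39 (mod 1051)
R · y^e mod p:
410^2 = 168100 ≡ 991
410^4 ≡ 991^2 = 982081 ≡ 447
410^8 ≡ 447^2 = 199809 ≡ 119
410^16 ≡ 119^2 = 14161 ≡ 498
410^32 ≡ 498^2 = 248004 ≡ 1019
410^64 ≡ 1019^2 = 1038361 ≡ 1024
410^128 ≡ 1024^2 = 1048576 ≡ 729
171 = 128 + 32 + 8 + 2 + 1, so 410^171 ≡ 729·1019·119·991·410 ≡ 569 (mod 1051)
617·569 = 351073 ≡ 39 (mod 1051)
39 ≡ 39 (mod 1051); signature holds.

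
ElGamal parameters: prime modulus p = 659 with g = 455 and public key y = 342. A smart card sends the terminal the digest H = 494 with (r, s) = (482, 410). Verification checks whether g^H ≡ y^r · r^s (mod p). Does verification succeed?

fails

Left side g^H mod p:
455^494 mod 659 = 585
Right side y^r · r^s mod p:
342^482 mod 659 = 187
482^410 mod 659 = 378
187·378 = 70686 ≡ 173 (mod 659)
585 ≠ 173, so verification fails.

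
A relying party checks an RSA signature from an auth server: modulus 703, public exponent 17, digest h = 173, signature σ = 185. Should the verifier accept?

σ^2 ≡ 185^2 = 34225 ≡ 481
σ^4 ≡ 481^2 = 231361 ≡ 74
σ^8 ≡ 74^2 = 5476 ≡ 555
σ^16 ≡ 555^2 = 308025 ≡ 111
17 = 16 + 1, so σ^17 ≡ 111·185 ≡ 148 (mod 703)
The recovered value 148 does not match the digest 173.

reject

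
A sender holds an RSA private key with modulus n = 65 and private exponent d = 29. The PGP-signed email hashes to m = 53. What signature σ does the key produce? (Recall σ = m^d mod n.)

Squares mod 65: m^1≡53, m^2≡14, m^4≡1, m^8≡1, m^16≡1
29 = 16 + 8 + 4 + 1, so m^29 ≡ 1·1·1·53 ≡ 53 (mod 65)

53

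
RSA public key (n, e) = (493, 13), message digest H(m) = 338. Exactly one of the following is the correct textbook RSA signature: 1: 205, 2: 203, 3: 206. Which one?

3

Candidate 1: Squares mod 493: 205^1≡205, 205^2≡120, 205^4≡103, 205^8≡256; 13 = 8 + 4 + 1, so 205^13 ≡ 256·103·205 ≡ 188 (mod 493)
Candidate 2: Squares mod 493: 203^1≡203, 203^2≡290, 203^4≡290, 203^8≡290; 13 = 8 + 4 + 1, so 203^13 ≡ 290·290·203 ≡ 203 (mod 493)
Candidate 3: Squares mod 493: 206^1≡206, 206^2≡38, 206^4≡458, 206^8≡239; 13 = 8 + 4 + 1, so 206^13 ≡ 239·458·206 ≡ 338 (mod 493)
  → matches H(m) = 338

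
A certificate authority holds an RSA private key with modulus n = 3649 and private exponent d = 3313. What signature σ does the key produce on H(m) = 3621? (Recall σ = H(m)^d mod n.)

973

Squares mod 3649: (H(m))^1≡3621, (H(m))^2≡784, (H(m))^4≡1624, (H(m))^8≡2798, (H(m))^16≡1699, (H(m))^32≡242, (H(m))^64≡180, (H(m))^128≡3208, (H(m))^256≡1084, (H(m))^512≡78, (H(m))^1024≡2435, (H(m))^2048≡3249
3313 = 2048 + 1024 + 128 + 64 + 32 + 16 + 1, so (H(m))^3313 ≡ 3249·2435·3208·180·242·1699·3621 ≡ 973 (mod 3649)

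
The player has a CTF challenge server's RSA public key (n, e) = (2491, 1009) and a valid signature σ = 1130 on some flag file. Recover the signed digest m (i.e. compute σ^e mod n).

852

Squares mod 2491: σ^1≡1130, σ^2≡1508, σ^4≡2272, σ^8≡632, σ^16≡864, σ^32≡1687, σ^64≡1247, σ^128≡625, σ^256≡2029, σ^512≡1709
1009 = 512 + 256 + 128 + 64 + 32 + 16 + 1, so σ^1009 ≡ 1709·2029·625·1247·1687·864·1130 ≡ 852 (mod 2491)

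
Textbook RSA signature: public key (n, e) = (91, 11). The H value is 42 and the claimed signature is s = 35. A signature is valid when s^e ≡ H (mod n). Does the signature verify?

verifies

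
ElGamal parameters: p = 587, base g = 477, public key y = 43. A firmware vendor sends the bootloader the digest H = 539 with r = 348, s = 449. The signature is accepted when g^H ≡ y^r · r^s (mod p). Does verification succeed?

passes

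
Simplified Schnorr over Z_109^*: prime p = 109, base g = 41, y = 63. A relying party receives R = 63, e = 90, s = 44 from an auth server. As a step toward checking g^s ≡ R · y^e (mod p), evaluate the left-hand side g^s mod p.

63

41^2 = 1681 ≡ 46
41^4 ≡ 46^2 = 2116 ≡ 45
41^8 ≡ 45^2 = 2025 ≡ 63
41^16 ≡ 63^2 = 3969 ≡ 45
41^32 ≡ 45^2 = 2025 ≡ 63
44 = 32 + 8 + 4, so 41^44 ≡ 63·63·45 ≡ 63 (mod 109)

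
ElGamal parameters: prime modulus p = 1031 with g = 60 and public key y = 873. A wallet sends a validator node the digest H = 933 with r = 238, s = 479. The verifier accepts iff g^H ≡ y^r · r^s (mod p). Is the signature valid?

valid

Left side g^H mod p:
60^2 = 3600 ≡ 507
60^4 ≡ 507^2 = 257049 ≡ 330
60^8 ≡ 330^2 = 108900 ≡ 645
60^16 ≡ 645^2 = 416025 ≡ 532
60^32 ≡ 532^2 = 283024 ≡ 530
60^64 ≡ 530^2 = 280900 ≡ 468
60^128 ≡ 468^2 = 219024 ≡ 452
60^256 ≡ 452^2 = 204304 ≡ 166
60^512 ≡ 166^2 = 27556 ≡ 750
933 = 512 + 256 + 128 + 32 + 4 + 1, so 60^933 ≡ 750·166·452·530·330·60 ≡ 376 (mod 1031)
Right side y^r · r^s mod p:
873^2 = 762129 ≡ 220
873^4 ≡ 220^2 = 48400 ≡ 974
873^8 ≡ 974^2 = 948676 ≡ 156
873^16 ≡ 156^2 = 24336 ≡ 623
873^32 ≡ 623^2 = 388129 ≡ 473
873^64 ≡ 473^2 = 223729 ≡ 2
873^128 ≡ 2^2 = 4
238 = 128 + 64 + 32 + 8 + 4 + 2, so 873^238 ≡ 4·2·473·156·974·220 ≡ 818 (mod 1031)
238^2 = 56644 ≡ 970
238^4 ≡ 970^2 = 940900 ≡ 628
238^8 ≡ 628^2 = 394384 ≡ 542
238^16 ≡ 542^2 = 293764 ≡ 960
238^32 ≡ 960^2 = 921600 ≡ 917
238^64 ≡ 917^2 = 840889 ≡ 624
238^128 ≡ 624^2 = 389376 ≡ 689
238^256 ≡ 689^2 = 474721 ≡ 461
479 = 256 + 128 + 64 + 16 + 8 + 4 + 2 + 1, so 238^479 ≡ 461·689·624·960·542·628·970·238 ≡ 66 (mod 1031)
818·66 = 53988 ≡ 376 (mod 1031)
376 ≡ 376 (mod 1031), so the signature is genuine.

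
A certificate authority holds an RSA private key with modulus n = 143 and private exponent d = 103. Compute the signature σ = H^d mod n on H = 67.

H^2 ≡ 67^2 = 4489 ≡ 56
H^4 ≡ 56^2 = 3136 ≡ 133
H^8 ≡ 133^2 = 17689 ≡ 100
H^16 ≡ 100^2 = 10000 ≡ 133
H^32 ≡ 133^2 = 17689 ≡ 100
H^64 ≡ 100^2 = 10000 ≡ 133
103 = 64 + 32 + 4 + 2 + 1, so H^103 ≡ 133·100·133·56·67 ≡ 89 (mod 143)

89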